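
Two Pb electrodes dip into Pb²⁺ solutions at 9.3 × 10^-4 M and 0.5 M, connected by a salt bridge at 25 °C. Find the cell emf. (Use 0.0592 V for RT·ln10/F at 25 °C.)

Both half-cells are Pb²⁺/Pb, so E°_cell = 0. The concentrated side is the cathode; the cell reaction moves Pb²⁺ from high to low concentration with n = 2.
Q = [Pb²⁺]_dilute/[Pb²⁺]_conc = 9.3 × 10^-4/0.5 = 0.00186.
E = 0 − (0.0592/2) log Q = −(0.0592/2)(-2.730) = 0.0808 V.

0.081 V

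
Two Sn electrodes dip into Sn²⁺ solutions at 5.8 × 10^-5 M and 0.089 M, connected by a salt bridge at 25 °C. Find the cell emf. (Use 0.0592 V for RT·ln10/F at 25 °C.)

0.094 V

Both half-cells are Sn²⁺/Sn, so E°_cell = 0. The concentrated side is the cathode; the cell reaction moves Sn²⁺ from high to low concentration with n = 2.
Q = [Sn²⁺]_dilute/[Sn²⁺]_conc = 5.8 × 10^-5/0.089 = 6.52 × 10^-4.
E = 0 − (0.0592/2) log Q = −(0.0592/2)(-3.186) = 0.0943 V.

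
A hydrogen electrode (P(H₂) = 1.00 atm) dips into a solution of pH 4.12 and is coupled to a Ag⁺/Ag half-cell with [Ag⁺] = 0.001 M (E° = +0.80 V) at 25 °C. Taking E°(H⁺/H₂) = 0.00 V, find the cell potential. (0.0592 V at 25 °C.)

0.87 V

The Ag⁺/Ag couple is the cathode, so E°_cell = 0.80 V; n = 2.
[H⁺] = 10^(−4.12) = 7.6 × 10^-5 M, and Q = [H⁺]^2 / ([Ag⁺]^2·P(H₂)) = 0.00575.
E = E° − (0.0592/2) log Q = 0.80 − (0.0592/2)(-2.240) = 0.866 V.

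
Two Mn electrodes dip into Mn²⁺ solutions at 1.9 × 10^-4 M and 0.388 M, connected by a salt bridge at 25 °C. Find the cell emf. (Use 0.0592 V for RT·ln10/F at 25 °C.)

Both half-cells are Mn²⁺/Mn, so E°_cell = 0. The concentrated side is the cathode; the cell reaction moves Mn²⁺ from high to low concentration with n = 2.
Q = [Mn²⁺]_dilute/[Mn²⁺]_conc = 1.9 × 10^-4/0.388 = 4.9 × 10^-4.
E = 0 − (0.0592/2) log Q = −(0.0592/2)(-3.310) = 0.0980 V.

0.098 V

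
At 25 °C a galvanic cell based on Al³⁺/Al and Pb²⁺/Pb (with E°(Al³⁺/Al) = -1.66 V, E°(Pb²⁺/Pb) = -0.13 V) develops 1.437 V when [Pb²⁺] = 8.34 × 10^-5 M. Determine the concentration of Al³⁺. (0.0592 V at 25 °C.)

From the Nernst equation, log Q = n(E° − E)/0.0592 = 6(1.53 − 1.437)/0.0592 = 9.426, so Q = 2.66 × 10^9.
With Q = [Al³⁺]^2/[Pb²⁺]^3 and the known concentrations, [Al³⁺]^2 in the numerator gives [Al³⁺] = 0.039 M.

0.039 M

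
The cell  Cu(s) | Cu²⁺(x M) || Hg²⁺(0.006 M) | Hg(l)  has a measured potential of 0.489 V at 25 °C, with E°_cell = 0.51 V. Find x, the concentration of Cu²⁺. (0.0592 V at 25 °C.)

0.031 M

From the Nernst equation, log Q = n(E° − E)/0.0592 = 2(0.51 − 0.489)/0.0592 = 0.709, so Q = 5.12.
With Q = [Cu²⁺]/[Hg²⁺] and the known concentrations, [Cu²⁺] in the numerator gives [Cu²⁺] = 0.031 M.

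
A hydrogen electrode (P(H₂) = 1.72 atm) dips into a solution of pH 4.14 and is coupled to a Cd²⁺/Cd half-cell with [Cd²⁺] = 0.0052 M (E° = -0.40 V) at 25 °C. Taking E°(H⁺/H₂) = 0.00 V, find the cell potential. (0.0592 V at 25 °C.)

The hydrogen couple is the cathode, so E°_cell = 0.40 V; n = 2.
[H⁺] = 10^(−4.14) = 7.2 × 10^-5 M, and Q = [Cd²⁺]·P(H₂) / [H⁺]^2 = 1.7 × 10^6.
E = E° − (0.0592/2) log Q = 0.40 − (0.0592/2)(6.232) = 0.216 V.

0.22 V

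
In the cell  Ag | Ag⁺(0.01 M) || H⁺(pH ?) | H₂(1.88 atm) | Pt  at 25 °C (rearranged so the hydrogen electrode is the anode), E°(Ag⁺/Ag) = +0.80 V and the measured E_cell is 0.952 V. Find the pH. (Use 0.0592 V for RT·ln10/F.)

E°_cell = 0.80 V and n = 2.
log Q = n(E° − E)/0.0592 = 2×(0.80 − 0.952)/0.0592 = -5.135.
With Q = [H⁺]^2 / ([Ag⁺]^2·P(H₂)), solving for [H⁺] gives log[H⁺] = -4.430, so pH = 4.43.

pH = 4.43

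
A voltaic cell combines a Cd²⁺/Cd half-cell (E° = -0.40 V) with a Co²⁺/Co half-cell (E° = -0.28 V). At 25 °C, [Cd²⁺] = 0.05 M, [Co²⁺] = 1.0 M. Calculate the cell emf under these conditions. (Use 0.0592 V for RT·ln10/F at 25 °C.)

0.159 V

The Co²⁺/Co couple has the higher reduction potential and acts as the cathode, so E°_cell = -0.28 − (-0.40) = 0.12 V.
Balancing electrons gives n = 2; the reaction quotient is Q = [Cd²⁺]/[Co²⁺] = 0.0500.
At 25 °C, E = E° − (0.0592/n) log Q = 0.12 − (0.0592/2)(-1.301) = 0.120 + 0.039 = 0.159 V.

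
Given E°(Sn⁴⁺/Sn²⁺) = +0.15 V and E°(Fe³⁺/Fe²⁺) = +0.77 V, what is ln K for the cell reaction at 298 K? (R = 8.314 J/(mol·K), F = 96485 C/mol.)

E°_cell = +0.77 − (+0.15) = 0.62 V, with n = 2 electrons transferred.
At equilibrium E = 0, so the Nernst equation gives ln K = nFE°/RT = (2)(96485)(0.62)/((8.314)(298)) = 48.29.

ln K = 48.3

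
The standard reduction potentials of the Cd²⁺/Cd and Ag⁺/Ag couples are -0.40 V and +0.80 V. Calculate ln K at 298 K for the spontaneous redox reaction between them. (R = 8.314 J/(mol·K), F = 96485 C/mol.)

E°_cell = +0.80 − (-0.40) = 1.20 V, with n = 2 electrons transferred.
At equilibrium E = 0, so the Nernst equation gives ln K = nFE°/RT = (2)(96485)(1.20)/((8.314)(298)) = 93.46.

ln K = 93.5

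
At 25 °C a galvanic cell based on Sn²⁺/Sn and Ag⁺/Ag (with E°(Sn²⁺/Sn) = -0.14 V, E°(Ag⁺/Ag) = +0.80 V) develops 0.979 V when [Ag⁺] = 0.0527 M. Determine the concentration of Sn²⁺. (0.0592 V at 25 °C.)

From the Nernst equation, log Q = n(E° − E)/0.0592 = 2(0.94 − 0.979)/0.0592 = -1.318, so Q = 0.0481.
With Q = [Sn²⁺]/[Ag⁺]^2 and the known concentrations, [Sn²⁺] in the numerator gives [Sn²⁺] = 1.3 × 10^-4 M.

1.3 × 10^-4 M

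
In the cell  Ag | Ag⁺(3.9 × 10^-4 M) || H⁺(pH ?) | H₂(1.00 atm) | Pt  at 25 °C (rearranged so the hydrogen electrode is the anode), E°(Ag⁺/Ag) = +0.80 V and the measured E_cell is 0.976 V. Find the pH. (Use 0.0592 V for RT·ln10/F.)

E°_cell = 0.80 V and n = 2.
log Q = n(E° − E)/0.0592 = 2×(0.80 − 0.976)/0.0592 = -5.946.
With Q = [H⁺]^2 / ([Ag⁺]^2·P(H₂)), solving for [H⁺] gives log[H⁺] = -6.382, so pH = 6.38.

pH = 6.38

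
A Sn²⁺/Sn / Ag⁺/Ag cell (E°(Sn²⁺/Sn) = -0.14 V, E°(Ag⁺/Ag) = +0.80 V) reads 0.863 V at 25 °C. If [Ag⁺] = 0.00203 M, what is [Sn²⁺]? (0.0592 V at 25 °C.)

From the Nernst equation, log Q = n(E° − E)/0.0592 = 2(0.94 − 0.863)/0.0592 = 2.601, so Q = 399.
With Q = [Sn²⁺]/[Ag⁺]^2 and the known concentrations, [Sn²⁺] in the numerator gives [Sn²⁺] = 0.0016 M.

0.0016 M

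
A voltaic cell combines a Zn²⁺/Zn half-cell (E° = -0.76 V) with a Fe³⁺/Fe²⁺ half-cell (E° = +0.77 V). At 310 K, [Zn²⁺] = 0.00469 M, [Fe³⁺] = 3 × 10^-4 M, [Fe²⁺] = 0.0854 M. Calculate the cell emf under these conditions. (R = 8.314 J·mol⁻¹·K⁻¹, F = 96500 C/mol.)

1.45 V

The Fe³⁺/Fe²⁺ couple has the higher reduction potential and acts as the cathode, so E°_cell = +0.77 − (-0.76) = 1.53 V.
Balancing electrons gives n = 2; the reaction quotient is Q = [Zn²⁺]·[Fe²⁺]^2/[Fe³⁺]^2 = 380.
E = E° − (RT/nF) ln Q = 1.53 − (8.314×310)/(2×96500) × (5.940) = 1.530 − 0.079 = 1.451 V.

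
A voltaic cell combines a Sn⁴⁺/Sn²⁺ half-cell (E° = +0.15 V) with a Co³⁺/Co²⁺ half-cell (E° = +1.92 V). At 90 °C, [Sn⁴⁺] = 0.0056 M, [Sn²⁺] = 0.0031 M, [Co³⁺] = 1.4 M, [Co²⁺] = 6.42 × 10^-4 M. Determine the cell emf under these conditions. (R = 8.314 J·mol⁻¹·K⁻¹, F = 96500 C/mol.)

2.00 V

The Co³⁺/Co²⁺ couple has the higher reduction potential and acts as the cathode, so E°_cell = +1.92 − (+0.15) = 1.77 V.
Balancing electrons gives n = 2; the reaction quotient is Q = [Sn⁴⁺]·[Co²⁺]^2/([Sn²⁺]·[Co³⁺]^2) = 3.8 × 10^-7.
E = E° − (RT/nF) ln Q = 1.77 − (8.314×363)/(2×96500) × (-14.783) = 1.770 + 0.231 = 2.001 V.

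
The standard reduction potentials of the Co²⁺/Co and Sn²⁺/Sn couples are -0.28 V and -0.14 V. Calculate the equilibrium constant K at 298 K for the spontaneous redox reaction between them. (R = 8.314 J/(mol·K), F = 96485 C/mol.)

5.4 × 10^4

E°_cell = -0.14 − (-0.28) = 0.14 V, with n = 2 electrons transferred.
At equilibrium E = 0, so the Nernst equation gives ln K = nFE°/RT = (2)(96485)(0.14)/((8.314)(298)) = 10.90.
K = e^10.90 = 5.4 × 10^4.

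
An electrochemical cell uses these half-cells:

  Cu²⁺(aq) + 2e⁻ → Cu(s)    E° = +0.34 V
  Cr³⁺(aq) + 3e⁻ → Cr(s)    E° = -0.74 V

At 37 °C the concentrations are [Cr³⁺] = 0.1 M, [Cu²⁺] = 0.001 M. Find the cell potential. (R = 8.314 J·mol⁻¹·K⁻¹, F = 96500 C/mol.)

The Cu²⁺/Cu couple has the higher reduction potential and acts as the cathode, so E°_cell = +0.34 − (-0.74) = 1.08 V.
Balancing electrons gives n = 6; the reaction quotient is Q = [Cr³⁺]^2/[Cu²⁺]^3 = 1 × 10^7.
E = E° − (RT/nF) ln Q = 1.08 − (8.314×310)/(6×96500) × (16.118) = 1.080 − 0.072 = 1.008 V.

1.01 V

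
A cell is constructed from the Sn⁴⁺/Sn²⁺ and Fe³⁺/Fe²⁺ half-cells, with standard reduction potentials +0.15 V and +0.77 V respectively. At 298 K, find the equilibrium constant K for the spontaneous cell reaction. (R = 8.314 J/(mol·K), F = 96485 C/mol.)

E°_cell = +0.77 − (+0.15) = 0.62 V, with n = 2 electrons transferred.
At equilibrium E = 0, so the Nernst equation gives ln K = nFE°/RT = (2)(96485)(0.62)/((8.314)(298)) = 48.29.
K = e^48.29 = 9.4 × 10^20.

9.4 × 10^20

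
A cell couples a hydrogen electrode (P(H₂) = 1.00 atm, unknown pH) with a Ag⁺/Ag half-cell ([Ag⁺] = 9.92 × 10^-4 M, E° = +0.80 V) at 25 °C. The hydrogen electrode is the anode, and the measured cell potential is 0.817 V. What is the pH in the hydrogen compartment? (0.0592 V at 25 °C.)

E°_cell = 0.80 V and n = 2.
log Q = n(E° − E)/0.0592 = 2×(0.80 − 0.817)/0.0592 = -0.574.
With Q = [H⁺]^2 / ([Ag⁺]^2·P(H₂)), solving for [H⁺] gives log[H⁺] = -3.291, so pH = 3.29.

pH = 3.29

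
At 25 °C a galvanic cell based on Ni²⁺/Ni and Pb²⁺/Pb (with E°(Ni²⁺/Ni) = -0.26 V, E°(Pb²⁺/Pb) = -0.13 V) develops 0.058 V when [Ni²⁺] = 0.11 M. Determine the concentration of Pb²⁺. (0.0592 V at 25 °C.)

From the Nernst equation, log Q = n(E° − E)/0.0592 = 2(0.13 − 0.058)/0.0592 = 2.432, so Q = 271.
With Q = [Ni²⁺]/[Pb²⁺] and the known concentrations, [Pb²⁺] in the denominator gives [Pb²⁺] = 4.1 × 10^-4 M.

4.1 × 10^-4 M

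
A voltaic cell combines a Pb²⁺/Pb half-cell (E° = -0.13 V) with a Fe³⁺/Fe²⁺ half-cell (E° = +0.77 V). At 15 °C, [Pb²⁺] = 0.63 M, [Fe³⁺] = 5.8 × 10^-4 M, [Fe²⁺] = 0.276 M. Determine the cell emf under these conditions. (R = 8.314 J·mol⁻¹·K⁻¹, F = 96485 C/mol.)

0.753 V

The Fe³⁺/Fe²⁺ couple has the higher reduction potential and acts as the cathode, so E°_cell = +0.77 − (-0.13) = 0.90 V.
Balancing electrons gives n = 2; the reaction quotient is Q = [Pb²⁺]·[Fe²⁺]^2/[Fe³⁺]^2 = 1.43 × 10^5.
E = E° − (RT/nF) ln Q = 0.90 − (8.314×288)/(2×96485) × (11.868) = 0.900 − 0.147 = 0.753 V.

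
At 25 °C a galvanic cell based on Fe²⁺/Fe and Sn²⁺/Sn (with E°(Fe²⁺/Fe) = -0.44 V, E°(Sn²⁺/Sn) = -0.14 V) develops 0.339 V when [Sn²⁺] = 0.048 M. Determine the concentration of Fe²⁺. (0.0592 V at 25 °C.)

0.0023 M

From the Nernst equation, log Q = n(E° − E)/0.0592 = 2(0.30 − 0.339)/0.0592 = -1.318, so Q = 0.0481.
With Q = [Fe²⁺]/[Sn²⁺] and the known concentrations, [Fe²⁺] in the numerator gives [Fe²⁺] = 0.0023 M.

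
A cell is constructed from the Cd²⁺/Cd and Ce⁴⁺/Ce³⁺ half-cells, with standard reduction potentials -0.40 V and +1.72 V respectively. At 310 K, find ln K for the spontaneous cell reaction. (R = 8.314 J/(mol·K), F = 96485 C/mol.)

E°_cell = +1.72 − (-0.40) = 2.12 V, with n = 2 electrons transferred.
At equilibrium E = 0, so the Nernst equation gives ln K = nFE°/RT = (2)(96485)(2.12)/((8.314)(310)) = 158.73.

ln K = 158.7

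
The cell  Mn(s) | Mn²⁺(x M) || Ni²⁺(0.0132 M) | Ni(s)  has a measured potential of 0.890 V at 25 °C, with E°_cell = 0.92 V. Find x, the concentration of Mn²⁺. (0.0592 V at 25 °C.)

From the Nernst equation, log Q = n(E° − E)/0.0592 = 2(0.92 − 0.890)/0.0592 = 1.014, so Q = 10.3.
With Q = [Mn²⁺]/[Ni²⁺] and the known concentrations, [Mn²⁺] in the numerator gives [Mn²⁺] = 0.14 M.

0.14 M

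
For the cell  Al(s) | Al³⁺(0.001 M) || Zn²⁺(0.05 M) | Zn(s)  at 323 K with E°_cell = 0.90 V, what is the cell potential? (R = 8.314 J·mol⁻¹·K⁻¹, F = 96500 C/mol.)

Balancing electrons gives n = 6; the reaction quotient is Q = [Al³⁺]^2/[Zn²⁺]^3 = 0.00800.
E = E° − (RT/nF) ln Q = 0.90 − (8.314×323)/(6×96500) × (-4.828) = 0.900 + 0.022 = 0.922 V.

0.922 V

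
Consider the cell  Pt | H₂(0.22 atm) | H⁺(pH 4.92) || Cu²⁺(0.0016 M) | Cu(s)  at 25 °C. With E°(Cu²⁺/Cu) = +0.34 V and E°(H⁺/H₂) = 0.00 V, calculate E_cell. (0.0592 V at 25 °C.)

0.53 V

The Cu²⁺/Cu couple is the cathode, so E°_cell = 0.34 V; n = 2.
[H⁺] = 10^(−4.92) = 1.2 × 10^-5 M, and Q = [H⁺]^2 / ([Cu²⁺]·P(H₂)) = 4.11 × 10^-7.
E = E° − (0.0592/2) log Q = 0.34 − (0.0592/2)(-6.387) = 0.529 V.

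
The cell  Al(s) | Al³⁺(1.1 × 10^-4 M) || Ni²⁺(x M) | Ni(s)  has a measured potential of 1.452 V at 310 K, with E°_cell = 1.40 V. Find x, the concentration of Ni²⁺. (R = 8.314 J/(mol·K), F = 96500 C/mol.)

0.11 M

From the Nernst equation, ln Q = nF(E° − E)/RT = 6×96500×(1.40 − 1.452)/(8.314×310) = -11.682, so Q = 8.45 × 10^-6.
With Q = [Al³⁺]^2/[Ni²⁺]^3 and the known concentrations, [Ni²⁺]^3 in the denominator gives [Ni²⁺] = 0.11 M.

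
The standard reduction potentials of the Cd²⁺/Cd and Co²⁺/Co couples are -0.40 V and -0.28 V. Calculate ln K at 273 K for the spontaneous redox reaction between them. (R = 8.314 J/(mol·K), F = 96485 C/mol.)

ln K = 10.2

E°_cell = -0.28 − (-0.40) = 0.12 V, with n = 2 electrons transferred.
At equilibrium E = 0, so the Nernst equation gives ln K = nFE°/RT = (2)(96485)(0.12)/((8.314)(273)) = 10.20.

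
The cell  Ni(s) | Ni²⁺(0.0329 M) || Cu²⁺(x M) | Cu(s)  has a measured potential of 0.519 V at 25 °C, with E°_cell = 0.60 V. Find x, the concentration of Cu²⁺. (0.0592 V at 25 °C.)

From the Nernst equation, log Q = n(E° − E)/0.0592 = 2(0.60 − 0.519)/0.0592 = 2.736, so Q = 545.
With Q = [Ni²⁺]/[Cu²⁺] and the known concentrations, [Cu²⁺] in the denominator gives [Cu²⁺] = 6 × 10^-5 M.

6 × 10^-5 M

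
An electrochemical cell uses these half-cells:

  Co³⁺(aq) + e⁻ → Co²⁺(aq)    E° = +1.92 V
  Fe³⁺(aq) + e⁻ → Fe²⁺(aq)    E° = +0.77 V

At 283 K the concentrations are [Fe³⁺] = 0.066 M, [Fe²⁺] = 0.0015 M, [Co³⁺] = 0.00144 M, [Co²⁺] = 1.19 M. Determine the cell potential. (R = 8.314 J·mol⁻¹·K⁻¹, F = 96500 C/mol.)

0.894 V

The Co³⁺/Co²⁺ couple has the higher reduction potential and acts as the cathode, so E°_cell = +1.92 − (+0.77) = 1.15 V.
Balancing electrons gives n = 1; the reaction quotient is Q = [Fe³⁺]·[Co²⁺]/([Fe²⁺]·[Co³⁺]) = 3.64 × 10^4.
E = E° − (RT/nF) ln Q = 1.15 − (8.314×283)/(1×96500) × (10.501) = 1.150 − 0.256 = 0.894 V.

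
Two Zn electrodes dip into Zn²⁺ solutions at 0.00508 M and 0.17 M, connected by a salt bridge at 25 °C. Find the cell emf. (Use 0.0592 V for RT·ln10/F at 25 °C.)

Both half-cells are Zn²⁺/Zn, so E°_cell = 0. The concentrated side is the cathode; the cell reaction moves Zn²⁺ from high to low concentration with n = 2.
Q = [Zn²⁺]_dilute/[Zn²⁺]_conc = 0.00508/0.17 = 0.0299.
E = 0 − (0.0592/2) log Q = −(0.0592/2)(-1.525) = 0.0451 V.

0.045 V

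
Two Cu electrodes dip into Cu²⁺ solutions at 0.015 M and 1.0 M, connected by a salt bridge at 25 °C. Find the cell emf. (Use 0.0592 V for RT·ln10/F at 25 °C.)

Both half-cells are Cu²⁺/Cu, so E°_cell = 0. The concentrated side is the cathode; the cell reaction moves Cu²⁺ from high to low concentration with n = 2.
Q = [Cu²⁺]_dilute/[Cu²⁺]_conc = 0.015/1.0 = 0.0150.
E = 0 − (0.0592/2) log Q = −(0.0592/2)(-1.824) = 0.0540 V.

0.054 V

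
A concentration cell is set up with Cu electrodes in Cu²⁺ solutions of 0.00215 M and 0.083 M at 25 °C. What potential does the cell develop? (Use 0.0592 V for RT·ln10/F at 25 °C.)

Both half-cells are Cu²⁺/Cu, so E°_cell = 0. The concentrated side is the cathode; the cell reaction moves Cu²⁺ from high to low concentration with n = 2.
Q = [Cu²⁺]_dilute/[Cu²⁺]_conc = 0.00215/0.083 = 0.0259.
E = 0 − (0.0592/2) log Q = −(0.0592/2)(-1.587) = 0.0470 V.

0.047 V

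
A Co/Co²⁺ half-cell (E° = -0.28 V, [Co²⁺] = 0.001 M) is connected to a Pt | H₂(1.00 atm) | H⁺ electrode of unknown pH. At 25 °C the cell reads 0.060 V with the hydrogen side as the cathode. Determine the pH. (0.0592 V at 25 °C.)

E°_cell = 0.28 V and n = 2.
log Q = n(E° − E)/0.0592 = 2×(0.28 − 0.060)/0.0592 = 7.432.
With Q = [Co²⁺]·P(H₂) / [H⁺]^2, solving for [H⁺] gives log[H⁺] = -5.216, so pH = 5.22.

pH = 5.22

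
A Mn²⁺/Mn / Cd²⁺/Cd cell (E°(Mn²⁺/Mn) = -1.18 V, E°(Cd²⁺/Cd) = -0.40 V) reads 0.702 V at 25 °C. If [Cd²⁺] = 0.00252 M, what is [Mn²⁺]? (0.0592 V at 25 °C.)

From the Nernst equation, log Q = n(E° − E)/0.0592 = 2(0.78 − 0.702)/0.0592 = 2.635, so Q = 432.
With Q = [Mn²⁺]/[Cd²⁺] and the known concentrations, [Mn²⁺] in the numerator gives [Mn²⁺] = 1.1 M.

1.1 M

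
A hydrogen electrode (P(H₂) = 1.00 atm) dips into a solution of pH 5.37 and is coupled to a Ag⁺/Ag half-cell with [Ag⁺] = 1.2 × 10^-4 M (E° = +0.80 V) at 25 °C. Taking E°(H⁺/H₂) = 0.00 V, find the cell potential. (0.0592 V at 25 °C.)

The Ag⁺/Ag couple is the cathode, so E°_cell = 0.80 V; n = 2.
[H⁺] = 10^(−5.37) = 4.3 × 10^-6 M, and Q = [H⁺]^2 / ([Ag⁺]^2·P(H₂)) = 0.00126.
E = E° − (0.0592/2) log Q = 0.80 − (0.0592/2)(-2.898) = 0.886 V.

0.89 V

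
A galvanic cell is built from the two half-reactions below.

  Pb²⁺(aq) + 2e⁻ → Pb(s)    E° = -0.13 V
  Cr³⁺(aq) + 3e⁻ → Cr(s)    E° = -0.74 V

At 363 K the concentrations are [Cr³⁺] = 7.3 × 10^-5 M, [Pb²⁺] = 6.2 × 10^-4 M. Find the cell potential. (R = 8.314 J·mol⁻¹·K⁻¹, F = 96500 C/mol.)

0.594 V

The Pb²⁺/Pb couple has the higher reduction potential and acts as the cathode, so E°_cell = -0.13 − (-0.74) = 0.61 V.
Balancing electrons gives n = 6; the reaction quotient is Q = [Cr³⁺]^2/[Pb²⁺]^3 = 22.4.
E = E° − (RT/nF) ln Q = 0.61 − (8.314×363)/(6×96500) × (3.107) = 0.610 − 0.016 = 0.594 V.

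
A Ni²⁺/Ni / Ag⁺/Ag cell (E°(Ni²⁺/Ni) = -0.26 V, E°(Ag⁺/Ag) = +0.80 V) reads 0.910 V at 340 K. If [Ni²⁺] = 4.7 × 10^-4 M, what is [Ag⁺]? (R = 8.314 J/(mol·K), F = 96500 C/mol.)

From the Nernst equation, ln Q = nF(E° − E)/RT = 2×96500×(1.06 − 0.910)/(8.314×340) = 10.241, so Q = 2.8 × 10^4.
With Q = [Ni²⁺]/[Ag⁺]^2 and the known concentrations, [Ag⁺]^2 in the denominator gives [Ag⁺] = 1.3 × 10^-4 M.

1.3 × 10^-4 M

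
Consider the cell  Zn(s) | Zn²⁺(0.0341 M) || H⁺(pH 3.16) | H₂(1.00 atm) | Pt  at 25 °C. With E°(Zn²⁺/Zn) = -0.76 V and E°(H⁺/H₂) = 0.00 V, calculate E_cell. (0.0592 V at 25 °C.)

0.62 V

The hydrogen couple is the cathode, so E°_cell = 0.76 V; n = 2.
[H⁺] = 10^(−3.16) = 6.9 × 10^-4 M, and Q = [Zn²⁺]·P(H₂) / [H⁺]^2 = 7.12 × 10^4.
E = E° − (0.0592/2) log Q = 0.76 − (0.0592/2)(4.853) = 0.616 V.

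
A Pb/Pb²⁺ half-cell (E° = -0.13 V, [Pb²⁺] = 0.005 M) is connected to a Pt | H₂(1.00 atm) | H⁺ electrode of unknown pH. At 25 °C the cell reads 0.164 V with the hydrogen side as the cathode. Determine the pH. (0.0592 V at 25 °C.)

E°_cell = 0.13 V and n = 2.
log Q = n(E° − E)/0.0592 = 2×(0.13 − 0.164)/0.0592 = -1.149.
With Q = [Pb²⁺]·P(H₂) / [H⁺]^2, solving for [H⁺] gives log[H⁺] = -0.576, so pH = 0.58.

pH = 0.58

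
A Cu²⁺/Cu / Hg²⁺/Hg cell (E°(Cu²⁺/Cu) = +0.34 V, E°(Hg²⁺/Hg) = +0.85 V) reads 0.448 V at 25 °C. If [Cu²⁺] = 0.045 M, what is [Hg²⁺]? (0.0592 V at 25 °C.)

3.6 × 10^-4 M

From the Nernst equation, log Q = n(E° − E)/0.0592 = 2(0.51 − 0.448)/0.0592 = 2.095, so Q = 124.
With Q = [Cu²⁺]/[Hg²⁺] and the known concentrations, [Hg²⁺] in the denominator gives [Hg²⁺] = 3.6 × 10^-4 M.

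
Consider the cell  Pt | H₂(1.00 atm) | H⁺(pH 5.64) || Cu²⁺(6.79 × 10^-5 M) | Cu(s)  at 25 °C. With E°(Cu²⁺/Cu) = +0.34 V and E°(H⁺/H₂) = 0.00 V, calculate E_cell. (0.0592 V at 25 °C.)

The Cu²⁺/Cu couple is the cathode, so E°_cell = 0.34 V; n = 2.
[H⁺] = 10^(−5.64) = 2.3 × 10^-6 M, and Q = [H⁺]^2 / ([Cu²⁺]·P(H₂)) = 7.73 × 10^-8.
E = E° − (0.0592/2) log Q = 0.34 − (0.0592/2)(-7.112) = 0.551 V.

0.55 V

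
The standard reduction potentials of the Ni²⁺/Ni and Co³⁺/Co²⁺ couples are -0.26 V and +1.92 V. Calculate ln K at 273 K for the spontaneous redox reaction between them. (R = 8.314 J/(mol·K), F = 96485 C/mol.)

E°_cell = +1.92 − (-0.26) = 2.18 V, with n = 2 electrons transferred.
At equilibrium E = 0, so the Nernst equation gives ln K = nFE°/RT = (2)(96485)(2.18)/((8.314)(273)) = 185.34.

ln K = 185.3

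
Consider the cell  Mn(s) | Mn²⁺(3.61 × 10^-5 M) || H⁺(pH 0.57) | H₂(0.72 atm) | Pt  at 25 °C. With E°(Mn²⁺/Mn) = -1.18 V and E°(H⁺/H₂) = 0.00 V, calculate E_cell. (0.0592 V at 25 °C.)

1.28 V

The hydrogen couple is the cathode, so E°_cell = 1.18 V; n = 2.
[H⁺] = 10^(−0.57) = 0.27 M, and Q = [Mn²⁺]·P(H₂) / [H⁺]^2 = 3.59 × 10^-4.
E = E° − (0.0592/2) log Q = 1.18 − (0.0592/2)(-3.445) = 1.282 V.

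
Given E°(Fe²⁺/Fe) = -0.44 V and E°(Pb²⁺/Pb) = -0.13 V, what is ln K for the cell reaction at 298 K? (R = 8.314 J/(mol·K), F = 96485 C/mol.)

E°_cell = -0.13 − (-0.44) = 0.31 V, with n = 2 electrons transferred.
At equilibrium E = 0, so the Nernst equation gives ln K = nFE°/RT = (2)(96485)(0.31)/((8.314)(298)) = 24.14.

ln K = 24.1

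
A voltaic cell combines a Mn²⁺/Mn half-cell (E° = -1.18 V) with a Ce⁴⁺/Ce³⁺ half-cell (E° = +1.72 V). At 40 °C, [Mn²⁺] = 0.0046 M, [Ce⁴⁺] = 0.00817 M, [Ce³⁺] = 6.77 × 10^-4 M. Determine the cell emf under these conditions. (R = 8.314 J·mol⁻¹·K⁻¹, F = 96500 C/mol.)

3.04 V

The Ce⁴⁺/Ce³⁺ couple has the higher reduction potential and acts as the cathode, so E°_cell = +1.72 − (-1.18) = 2.90 V.
Balancing electrons gives n = 2; the reaction quotient is Q = [Mn²⁺]·[Ce³⁺]^2/[Ce⁴⁺]^2 = 3.16 × 10^-5.
E = E° − (RT/nF) ln Q = 2.90 − (8.314×313)/(2×96500) × (-10.363) = 2.900 + 0.140 = 3.040 V.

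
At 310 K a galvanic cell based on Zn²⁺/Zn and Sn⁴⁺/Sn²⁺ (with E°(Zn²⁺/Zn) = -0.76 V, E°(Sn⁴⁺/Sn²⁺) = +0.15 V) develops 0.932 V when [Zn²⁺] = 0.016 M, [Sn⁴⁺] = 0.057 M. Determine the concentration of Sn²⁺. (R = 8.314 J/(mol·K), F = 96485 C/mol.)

0.69 M

From the Nernst equation, ln Q = nF(E° − E)/RT = 2×96485×(0.91 − 0.932)/(8.314×310) = -1.647, so Q = 0.193.
With Q = [Zn²⁺]·[Sn²⁺]/[Sn⁴⁺] and the known concentrations, [Sn²⁺] in the numerator gives [Sn²⁺] = 0.69 M.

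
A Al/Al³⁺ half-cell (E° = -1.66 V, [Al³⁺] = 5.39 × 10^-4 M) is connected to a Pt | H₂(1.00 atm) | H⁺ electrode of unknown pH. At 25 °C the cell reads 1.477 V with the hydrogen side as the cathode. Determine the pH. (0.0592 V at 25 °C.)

E°_cell = 1.66 V and n = 6.
log Q = n(E° − E)/0.0592 = 6×(1.66 − 1.477)/0.0592 = 18.547.
With Q = [Al³⁺]^2·P(H₂)^3 / [H⁺]^6, solving for [H⁺] gives log[H⁺] = -4.181, so pH = 4.18.

pH = 4.18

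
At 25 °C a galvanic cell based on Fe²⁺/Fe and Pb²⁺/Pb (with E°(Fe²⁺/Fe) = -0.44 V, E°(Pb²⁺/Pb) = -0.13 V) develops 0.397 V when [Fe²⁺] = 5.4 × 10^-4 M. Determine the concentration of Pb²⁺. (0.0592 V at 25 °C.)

From the Nernst equation, log Q = n(E° − E)/0.0592 = 2(0.31 − 0.397)/0.0592 = -2.939, so Q = 0.00115.
With Q = [Fe²⁺]/[Pb²⁺] and the known concentrations, [Pb²⁺] in the denominator gives [Pb²⁺] = 0.47 M.

0.47 M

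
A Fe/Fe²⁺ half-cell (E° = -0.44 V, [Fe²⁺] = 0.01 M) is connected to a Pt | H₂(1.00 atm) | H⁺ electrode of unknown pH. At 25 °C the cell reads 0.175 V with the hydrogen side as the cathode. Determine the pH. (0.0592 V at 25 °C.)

E°_cell = 0.44 V and n = 2.
log Q = n(E° − E)/0.0592 = 2×(0.44 − 0.175)/0.0592 = 8.953.
With Q = [Fe²⁺]·P(H₂) / [H⁺]^2, solving for [H⁺] gives log[H⁺] = -5.476, so pH = 5.48.

pH = 5.48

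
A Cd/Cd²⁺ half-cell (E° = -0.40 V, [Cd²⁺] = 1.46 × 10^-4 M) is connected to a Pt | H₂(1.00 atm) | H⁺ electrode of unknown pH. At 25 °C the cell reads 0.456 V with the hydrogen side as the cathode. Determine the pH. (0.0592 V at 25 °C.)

pH = 0.97

E°_cell = 0.40 V and n = 2.
log Q = n(E° − E)/0.0592 = 2×(0.40 − 0.456)/0.0592 = -1.892.
With Q = [Cd²⁺]·P(H₂) / [H⁺]^2, solving for [H⁺] gives log[H⁺] = -0.972, so pH = 0.97.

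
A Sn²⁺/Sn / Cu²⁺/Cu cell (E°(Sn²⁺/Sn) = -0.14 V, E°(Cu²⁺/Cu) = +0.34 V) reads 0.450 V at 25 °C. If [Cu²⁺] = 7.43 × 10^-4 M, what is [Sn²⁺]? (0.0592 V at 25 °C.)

0.0077 M

From the Nernst equation, log Q = n(E° − E)/0.0592 = 2(0.48 − 0.450)/0.0592 = 1.014, so Q = 10.3.
With Q = [Sn²⁺]/[Cu²⁺] and the known concentrations, [Sn²⁺] in the numerator gives [Sn²⁺] = 0.0077 M.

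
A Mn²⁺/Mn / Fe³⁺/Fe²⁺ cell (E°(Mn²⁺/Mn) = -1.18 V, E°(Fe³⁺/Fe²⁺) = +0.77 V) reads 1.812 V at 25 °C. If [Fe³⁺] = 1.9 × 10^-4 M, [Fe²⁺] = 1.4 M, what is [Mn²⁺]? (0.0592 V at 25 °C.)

From the Nernst equation, log Q = n(E° − E)/0.0592 = 2(1.95 − 1.812)/0.0592 = 4.662, so Q = 4.59 × 10^4.
With Q = [Mn²⁺]·[Fe²⁺]^2/[Fe³⁺]^2 and the known concentrations, [Mn²⁺] in the numerator gives [Mn²⁺] = 8.5 × 10^-4 M.

8.5 × 10^-4 M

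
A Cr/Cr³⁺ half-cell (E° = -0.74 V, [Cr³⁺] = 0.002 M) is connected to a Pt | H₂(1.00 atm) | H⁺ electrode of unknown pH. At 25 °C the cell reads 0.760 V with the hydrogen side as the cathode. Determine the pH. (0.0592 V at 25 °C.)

pH = 0.56

E°_cell = 0.74 V and n = 6.
log Q = n(E° − E)/0.0592 = 6×(0.74 − 0.760)/0.0592 = -2.027.
With Q = [Cr³⁺]^2·P(H₂)^3 / [H⁺]^6, solving for [H⁺] gives log[H⁺] = -0.562, so pH = 0.56.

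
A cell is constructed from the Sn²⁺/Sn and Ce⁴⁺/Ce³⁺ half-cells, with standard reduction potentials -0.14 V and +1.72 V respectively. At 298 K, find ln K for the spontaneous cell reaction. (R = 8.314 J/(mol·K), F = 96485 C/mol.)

ln K = 144.9

E°_cell = +1.72 − (-0.14) = 1.86 V, with n = 2 electrons transferred.
At equilibrium E = 0, so the Nernst equation gives ln K = nFE°/RT = (2)(96485)(1.86)/((8.314)(298)) = 144.87.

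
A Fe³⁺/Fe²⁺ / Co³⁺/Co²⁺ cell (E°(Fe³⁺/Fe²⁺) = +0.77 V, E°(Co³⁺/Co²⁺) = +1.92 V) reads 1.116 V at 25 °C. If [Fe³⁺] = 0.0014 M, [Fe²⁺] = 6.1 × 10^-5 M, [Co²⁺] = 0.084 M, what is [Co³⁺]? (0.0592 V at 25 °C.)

0.51 M

From the Nernst equation, log Q = n(E° − E)/0.0592 = 1(1.15 − 1.116)/0.0592 = 0.574, so Q = 3.75.
With Q = [Fe³⁺]·[Co²⁺]/([Fe²⁺]·[Co³⁺]) and the known concentrations, [Co³⁺] in the denominator gives [Co³⁺] = 0.51 M.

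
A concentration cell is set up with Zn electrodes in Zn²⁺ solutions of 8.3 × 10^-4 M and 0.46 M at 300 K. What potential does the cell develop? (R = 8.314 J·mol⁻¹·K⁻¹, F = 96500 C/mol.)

Both half-cells are Zn²⁺/Zn, so E°_cell = 0. The concentrated side is the cathode; the cell reaction moves Zn²⁺ from high to low concentration with n = 2.
Q = [Zn²⁺]_dilute/[Zn²⁺]_conc = 8.3 × 10^-4/0.46 = 0.00180.
E = 0 − (RT/nF) ln Q = −((8.314×300)/(2×96500))(-6.318) = 0.0816 V.

0.082 V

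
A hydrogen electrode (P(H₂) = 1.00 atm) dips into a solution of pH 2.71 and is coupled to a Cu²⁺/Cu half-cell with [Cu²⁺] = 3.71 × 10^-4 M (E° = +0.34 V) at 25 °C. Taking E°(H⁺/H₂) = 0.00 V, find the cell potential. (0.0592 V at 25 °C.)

The Cu²⁺/Cu couple is the cathode, so E°_cell = 0.34 V; n = 2.
[H⁺] = 10^(−2.71) = 0.0019 M, and Q = [H⁺]^2 / ([Cu²⁺]·P(H₂)) = 0.0102.
E = E° − (0.0592/2) log Q = 0.34 − (0.0592/2)(-1.989) = 0.399 V.

0.40 V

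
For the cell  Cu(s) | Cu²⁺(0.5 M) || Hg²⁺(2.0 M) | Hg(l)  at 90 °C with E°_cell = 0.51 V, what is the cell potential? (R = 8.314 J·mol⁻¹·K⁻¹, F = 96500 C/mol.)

0.532 V

Balancing electrons gives n = 2; the reaction quotient is Q = [Cu²⁺]/[Hg²⁺] = 0.250.
E = E° − (RT/nF) ln Q = 0.51 − (8.314×363)/(2×96500) × (-1.386) = 0.510 + 0.022 = 0.532 V.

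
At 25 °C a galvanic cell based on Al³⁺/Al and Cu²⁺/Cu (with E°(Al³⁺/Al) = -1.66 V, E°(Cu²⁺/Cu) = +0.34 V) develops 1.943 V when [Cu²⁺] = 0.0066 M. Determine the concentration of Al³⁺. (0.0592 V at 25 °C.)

0.41 M

From the Nernst equation, log Q = n(E° − E)/0.0592 = 6(2.00 − 1.943)/0.0592 = 5.777, so Q = 5.98 × 10^5.
With Q = [Al³⁺]^2/[Cu²⁺]^3 and the known concentrations, [Al³⁺]^2 in the numerator gives [Al³⁺] = 0.41 M.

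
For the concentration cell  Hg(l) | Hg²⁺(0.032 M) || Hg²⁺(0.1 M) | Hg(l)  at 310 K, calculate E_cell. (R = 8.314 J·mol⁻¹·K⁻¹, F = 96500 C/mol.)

0.015 V

Both half-cells are Hg²⁺/Hg, so E°_cell = 0. The concentrated side is the cathode; the cell reaction moves Hg²⁺ from high to low concentration with n = 2.
Q = [Hg²⁺]_dilute/[Hg²⁺]_conc = 0.032/0.1 = 0.320.
E = 0 − (RT/nF) ln Q = −((8.314×310)/(2×96500))(-1.139) = 0.0152 V.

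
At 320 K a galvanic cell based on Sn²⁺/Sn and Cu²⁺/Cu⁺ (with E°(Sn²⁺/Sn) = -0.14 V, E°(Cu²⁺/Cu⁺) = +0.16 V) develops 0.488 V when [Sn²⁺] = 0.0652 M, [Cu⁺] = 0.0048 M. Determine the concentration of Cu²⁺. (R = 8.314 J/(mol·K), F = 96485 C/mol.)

1.1 M

From the Nernst equation, ln Q = nF(E° − E)/RT = 2×96485×(0.30 − 0.488)/(8.314×320) = -13.636, so Q = 1.2 × 10^-6.
With Q = [Sn²⁺]·[Cu⁺]^2/[Cu²⁺]^2 and the known concentrations, [Cu²⁺]^2 in the denominator gives [Cu²⁺] = 1.1 M.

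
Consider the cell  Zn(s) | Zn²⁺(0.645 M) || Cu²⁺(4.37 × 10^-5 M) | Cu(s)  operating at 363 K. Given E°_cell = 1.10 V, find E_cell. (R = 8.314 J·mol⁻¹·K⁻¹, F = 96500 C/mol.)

0.950 V

Balancing electrons gives n = 2; the reaction quotient is Q = [Zn²⁺]/[Cu²⁺] = 1.48 × 10^4.
E = E° − (RT/nF) ln Q = 1.10 − (8.314×363)/(2×96500) × (9.600) = 1.100 − 0.150 = 0.950 V.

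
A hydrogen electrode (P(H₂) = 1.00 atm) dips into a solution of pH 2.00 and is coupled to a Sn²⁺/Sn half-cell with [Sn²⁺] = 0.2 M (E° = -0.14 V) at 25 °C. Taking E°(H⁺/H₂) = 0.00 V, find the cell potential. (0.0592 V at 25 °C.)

The hydrogen couple is the cathode, so E°_cell = 0.14 V; n = 2.
[H⁺] = 10^(−2.00) = 0.010 M, and Q = [Sn²⁺]·P(H₂) / [H⁺]^2 = 2000.
E = E° − (0.0592/2) log Q = 0.14 − (0.0592/2)(3.301) = 0.042 V.

0.042 V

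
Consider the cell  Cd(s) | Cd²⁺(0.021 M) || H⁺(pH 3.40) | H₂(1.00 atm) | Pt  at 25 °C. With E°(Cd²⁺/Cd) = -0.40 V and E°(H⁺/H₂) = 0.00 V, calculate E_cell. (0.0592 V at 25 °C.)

0.25 V

The hydrogen couple is the cathode, so E°_cell = 0.40 V; n = 2.
[H⁺] = 10^(−3.40) = 4 × 10^-4 M, and Q = [Cd²⁺]·P(H₂) / [H⁺]^2 = 1.33 × 10^5.
E = E° − (0.0592/2) log Q = 0.40 − (0.0592/2)(5.122) = 0.248 V.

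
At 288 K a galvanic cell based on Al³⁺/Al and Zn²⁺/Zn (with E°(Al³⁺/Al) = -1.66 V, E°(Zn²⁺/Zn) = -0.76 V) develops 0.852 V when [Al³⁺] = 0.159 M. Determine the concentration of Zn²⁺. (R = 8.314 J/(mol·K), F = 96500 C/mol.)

From the Nernst equation, ln Q = nF(E° − E)/RT = 6×96500×(0.90 − 0.852)/(8.314×288) = 11.607, so Q = 1.1 × 10^5.
With Q = [Al³⁺]^2/[Zn²⁺]^3 and the known concentrations, [Zn²⁺]^3 in the denominator gives [Zn²⁺] = 0.0061 M.

0.0061 M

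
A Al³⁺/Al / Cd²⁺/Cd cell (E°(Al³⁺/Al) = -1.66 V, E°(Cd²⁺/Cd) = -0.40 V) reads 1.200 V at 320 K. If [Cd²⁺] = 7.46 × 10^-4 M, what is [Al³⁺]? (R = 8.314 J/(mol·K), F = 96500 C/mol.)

0.014 M

From the Nernst equation, ln Q = nF(E° − E)/RT = 6×96500×(1.26 − 1.200)/(8.314×320) = 13.058, so Q = 4.69 × 10^5.
With Q = [Al³⁺]^2/[Cd²⁺]^3 and the known concentrations, [Al³⁺]^2 in the numerator gives [Al³⁺] = 0.014 M.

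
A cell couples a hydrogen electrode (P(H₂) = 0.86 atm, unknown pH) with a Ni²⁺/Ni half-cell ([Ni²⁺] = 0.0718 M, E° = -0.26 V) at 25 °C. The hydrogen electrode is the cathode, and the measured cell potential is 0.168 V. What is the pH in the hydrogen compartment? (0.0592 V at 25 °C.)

pH = 2.16

E°_cell = 0.26 V and n = 2.
log Q = n(E° − E)/0.0592 = 2×(0.26 − 0.168)/0.0592 = 3.108.
With Q = [Ni²⁺]·P(H₂) / [H⁺]^2, solving for [H⁺] gives log[H⁺] = -2.159, so pH = 2.16.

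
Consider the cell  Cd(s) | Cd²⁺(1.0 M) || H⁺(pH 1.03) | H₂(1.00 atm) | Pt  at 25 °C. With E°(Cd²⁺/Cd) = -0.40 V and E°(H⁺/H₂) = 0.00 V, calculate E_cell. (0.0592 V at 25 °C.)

The hydrogen couple is the cathode, so E°_cell = 0.40 V; n = 2.
[H⁺] = 10^(−1.03) = 0.093 M, and Q = [Cd²⁺]·P(H₂) / [H⁺]^2 = 115.
E = E° − (0.0592/2) log Q = 0.40 − (0.0592/2)(2.060) = 0.339 V.

0.34 V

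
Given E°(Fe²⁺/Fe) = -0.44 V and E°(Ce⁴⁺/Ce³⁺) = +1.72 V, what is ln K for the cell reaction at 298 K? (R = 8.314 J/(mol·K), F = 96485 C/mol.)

E°_cell = +1.72 − (-0.44) = 2.16 V, with n = 2 electrons transferred.
At equilibrium E = 0, so the Nernst equation gives ln K = nFE°/RT = (2)(96485)(2.16)/((8.314)(298)) = 168.24.

ln K = 168.2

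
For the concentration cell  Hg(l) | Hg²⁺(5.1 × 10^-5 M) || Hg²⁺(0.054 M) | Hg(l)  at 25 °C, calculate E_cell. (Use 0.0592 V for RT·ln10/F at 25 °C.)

Both half-cells are Hg²⁺/Hg, so E°_cell = 0. The concentrated side is the cathode; the cell reaction moves Hg²⁺ from high to low concentration with n = 2.
Q = [Hg²⁺]_dilute/[Hg²⁺]_conc = 5.1 × 10^-5/0.054 = 9.44 × 10^-4.
E = 0 − (0.0592/2) log Q = −(0.0592/2)(-3.025) = 0.0895 V.

0.090 V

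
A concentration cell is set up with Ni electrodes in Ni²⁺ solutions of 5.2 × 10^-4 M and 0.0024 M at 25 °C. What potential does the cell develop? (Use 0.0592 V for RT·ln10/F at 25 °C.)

Both half-cells are Ni²⁺/Ni, so E°_cell = 0. The concentrated side is the cathode; the cell reaction moves Ni²⁺ from high to low concentration with n = 2.
Q = [Ni²⁺]_dilute/[Ni²⁺]_conc = 5.2 × 10^-4/0.0024 = 0.217.
E = 0 − (0.0592/2) log Q = −(0.0592/2)(-0.664) = 0.0197 V.

0.020 V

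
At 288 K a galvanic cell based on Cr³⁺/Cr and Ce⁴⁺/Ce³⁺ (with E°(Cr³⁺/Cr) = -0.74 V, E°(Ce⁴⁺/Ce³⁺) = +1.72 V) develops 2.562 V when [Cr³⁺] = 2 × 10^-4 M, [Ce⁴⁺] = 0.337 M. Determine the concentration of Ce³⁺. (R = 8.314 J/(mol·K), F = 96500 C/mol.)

0.094 M

From the Nernst equation, ln Q = nF(E° − E)/RT = 3×96500×(2.46 − 2.562)/(8.314×288) = -12.332, so Q = 4.41 × 10^-6.
With Q = [Cr³⁺]·[Ce³⁺]^3/[Ce⁴⁺]^3 and the known concentrations, [Ce³⁺]^3 in the numerator gives [Ce³⁺] = 0.094 M.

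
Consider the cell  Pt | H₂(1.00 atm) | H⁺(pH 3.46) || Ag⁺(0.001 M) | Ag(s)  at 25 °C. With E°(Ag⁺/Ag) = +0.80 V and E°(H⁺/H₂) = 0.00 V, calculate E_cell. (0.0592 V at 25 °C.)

0.83 V

The Ag⁺/Ag couple is the cathode, so E°_cell = 0.80 V; n = 2.
[H⁺] = 10^(−3.46) = 3.5 × 10^-4 M, and Q = [H⁺]^2 / ([Ag⁺]^2·P(H₂)) = 0.120.
E = E° − (0.0592/2) log Q = 0.80 − (0.0592/2)(-0.920) = 0.827 V.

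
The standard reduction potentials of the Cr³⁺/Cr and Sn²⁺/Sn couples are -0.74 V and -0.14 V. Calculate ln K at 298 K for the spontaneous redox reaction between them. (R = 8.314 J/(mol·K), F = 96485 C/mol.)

E°_cell = -0.14 − (-0.74) = 0.60 V, with n = 6 electrons transferred.
At equilibrium E = 0, so the Nernst equation gives ln K = nFE°/RT = (6)(96485)(0.60)/((8.314)(298)) = 140.20.

ln K = 140.2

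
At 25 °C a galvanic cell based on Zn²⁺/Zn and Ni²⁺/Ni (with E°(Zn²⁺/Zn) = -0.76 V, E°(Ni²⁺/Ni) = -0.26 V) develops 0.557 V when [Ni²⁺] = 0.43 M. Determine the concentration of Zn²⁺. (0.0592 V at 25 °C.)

0.0051 M

From the Nernst equation, log Q = n(E° − E)/0.0592 = 2(0.50 − 0.557)/0.0592 = -1.926, so Q = 0.0119.
With Q = [Zn²⁺]/[Ni²⁺] and the known concentrations, [Zn²⁺] in the numerator gives [Zn²⁺] = 0.0051 M.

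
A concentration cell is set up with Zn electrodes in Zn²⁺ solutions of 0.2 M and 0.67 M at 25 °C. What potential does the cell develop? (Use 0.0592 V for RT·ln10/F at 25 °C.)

0.016 V

Both half-cells are Zn²⁺/Zn, so E°_cell = 0. The concentrated side is the cathode; the cell reaction moves Zn²⁺ from high to low concentration with n = 2.
Q = [Zn²⁺]_dilute/[Zn²⁺]_conc = 0.2/0.67 = 0.299.
E = 0 − (0.0592/2) log Q = −(0.0592/2)(-0.525) = 0.0155 V.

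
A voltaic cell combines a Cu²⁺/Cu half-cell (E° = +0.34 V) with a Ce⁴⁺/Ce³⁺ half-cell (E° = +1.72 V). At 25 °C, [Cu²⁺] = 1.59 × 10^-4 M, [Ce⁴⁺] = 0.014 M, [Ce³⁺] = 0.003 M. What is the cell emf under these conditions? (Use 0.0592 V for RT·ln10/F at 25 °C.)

The Ce⁴⁺/Ce³⁺ couple has the higher reduction potential and acts as the cathode, so E°_cell = +1.72 − (+0.34) = 1.38 V.
Balancing electrons gives n = 2; the reaction quotient is Q = [Cu²⁺]·[Ce³⁺]^2/[Ce⁴⁺]^2 = 7.3 × 10^-6.
At 25 °C, E = E° − (0.0592/n) log Q = 1.38 − (0.0592/2)(-5.137) = 1.380 + 0.152 = 1.532 V.

1.53 V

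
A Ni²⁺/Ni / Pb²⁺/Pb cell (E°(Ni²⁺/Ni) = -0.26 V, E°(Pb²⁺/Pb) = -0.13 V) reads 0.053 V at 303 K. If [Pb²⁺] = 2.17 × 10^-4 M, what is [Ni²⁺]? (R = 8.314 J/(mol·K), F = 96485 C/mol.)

From the Nernst equation, ln Q = nF(E° − E)/RT = 2×96485×(0.13 − 0.053)/(8.314×303) = 5.898, so Q = 364.
With Q = [Ni²⁺]/[Pb²⁺] and the known concentrations, [Ni²⁺] in the numerator gives [Ni²⁺] = 0.079 M.

0.079 M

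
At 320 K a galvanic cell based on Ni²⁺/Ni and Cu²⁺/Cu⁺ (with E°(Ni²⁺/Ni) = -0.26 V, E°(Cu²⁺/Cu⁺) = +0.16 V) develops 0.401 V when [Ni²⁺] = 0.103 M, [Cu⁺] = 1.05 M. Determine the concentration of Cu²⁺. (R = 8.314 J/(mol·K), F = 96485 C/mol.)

0.17 M

From the Nernst equation, ln Q = nF(E° − E)/RT = 2×96485×(0.42 − 0.401)/(8.314×320) = 1.378, so Q = 3.97.
With Q = [Ni²⁺]·[Cu⁺]^2/[Cu²⁺]^2 and the known concentrations, [Cu²⁺]^2 in the denominator gives [Cu²⁺] = 0.17 M.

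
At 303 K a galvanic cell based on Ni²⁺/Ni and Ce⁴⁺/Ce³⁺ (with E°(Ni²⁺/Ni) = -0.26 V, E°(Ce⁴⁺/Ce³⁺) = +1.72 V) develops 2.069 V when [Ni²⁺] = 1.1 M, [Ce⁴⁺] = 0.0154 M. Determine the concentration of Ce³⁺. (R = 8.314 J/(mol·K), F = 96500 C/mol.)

4.9 × 10^-4 M

From the Nernst equation, ln Q = nF(E° − E)/RT = 2×96500×(1.98 − 2.069)/(8.314×303) = -6.819, so Q = 0.00109.
With Q = [Ni²⁺]·[Ce³⁺]^2/[Ce⁴⁺]^2 and the known concentrations, [Ce³⁺]^2 in the numerator gives [Ce³⁺] = 4.9 × 10^-4 M.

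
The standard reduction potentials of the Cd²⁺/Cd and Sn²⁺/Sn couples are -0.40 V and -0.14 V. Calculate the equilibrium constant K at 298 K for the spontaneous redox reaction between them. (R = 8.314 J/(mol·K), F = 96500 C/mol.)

E°_cell = -0.14 − (-0.40) = 0.26 V, with n = 2 electrons transferred.
At equilibrium E = 0, so the Nernst equation gives ln K = nFE°/RT = (2)(96500)(0.26)/((8.314)(298)) = 20.25.
K = e^20.25 = 6.3 × 10^8.

6.3 × 10^8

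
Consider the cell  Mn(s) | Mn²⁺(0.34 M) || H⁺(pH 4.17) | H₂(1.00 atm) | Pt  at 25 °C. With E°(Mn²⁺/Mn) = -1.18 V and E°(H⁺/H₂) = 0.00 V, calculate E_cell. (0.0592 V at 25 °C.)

The hydrogen couple is the cathode, so E°_cell = 1.18 V; n = 2.
[H⁺] = 10^(−4.17) = 6.8 × 10^-5 M, and Q = [Mn²⁺]·P(H₂) / [H⁺]^2 = 7.44 × 10^7.
E = E° − (0.0592/2) log Q = 1.18 − (0.0592/2)(7.871) = 0.947 V.

0.95 V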